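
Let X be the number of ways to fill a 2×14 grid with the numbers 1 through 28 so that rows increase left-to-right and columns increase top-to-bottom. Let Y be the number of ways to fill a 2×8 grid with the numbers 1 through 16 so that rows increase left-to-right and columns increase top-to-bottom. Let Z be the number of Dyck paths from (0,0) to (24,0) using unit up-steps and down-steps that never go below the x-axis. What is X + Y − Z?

By the hook-length formula (or a Dyck-path bijection), SYT of shape 2×14 number C_14. So X = C_14 = 2674440.
Standard Young tableaux of shape 2×n are counted by C_n; here n = 8. So Y = C_8 = 1430.
A Dyck path with 12 up-steps and 12 down-steps has semilength 12, so there are C_12 of them. So Z = C_12 = 208012.
X + Y − Z = 2674440 + 1430 − 208012 = 2467858.

2467858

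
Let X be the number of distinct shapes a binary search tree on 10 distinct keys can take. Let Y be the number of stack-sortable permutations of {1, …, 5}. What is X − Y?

16754

There are C_n binary search tree shapes on n keys; with n = 10 that is C_10. So X = C_10 = 16796.
By Knuth's characterisation, the stack-sortable permutations of length 5 are the 231-avoiders, numbering C_5. So Y = C_5 = 42.
X − Y = 16796 − 42 = 16754.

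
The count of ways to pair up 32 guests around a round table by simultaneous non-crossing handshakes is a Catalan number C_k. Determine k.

With 32 = 2·16 people, non-crossing handshake pairings are non-crossing perfect matchings on a circle, counted by C_16.

16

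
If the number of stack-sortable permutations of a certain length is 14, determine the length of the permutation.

Stack-sortable permutations of [n] are counted by C_n, and C_4 = 14.

4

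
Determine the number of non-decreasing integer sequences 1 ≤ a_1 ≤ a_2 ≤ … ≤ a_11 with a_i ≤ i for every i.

58786

Weakly increasing sequences with a_i ≤ i biject with Dyck paths of semilength 11, so there are C_11.
C_11 = C(22,11)/12 = 705432/12 = 58786.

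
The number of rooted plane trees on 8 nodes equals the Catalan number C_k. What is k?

7

Rooted ordered (plane) trees on m nodes have m−1 edges and are counted by C_{m−1}; m = 8 gives C_7.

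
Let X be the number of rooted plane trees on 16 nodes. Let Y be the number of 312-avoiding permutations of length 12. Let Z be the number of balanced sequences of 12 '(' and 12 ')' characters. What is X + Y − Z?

Rooted ordered (plane) trees on m nodes have m−1 edges and are counted by C_{m−1}; m = 16 gives C_15. So X = C_15 = 9694845.
Permutations of [n] avoiding any single length-3 pattern are counted by C_n; here n = 12. So Y = C_12 = 208012.
Balanced strings of n pairs of brackets are counted by C_n; here n = 12. So Z = C_12 = 208012.
X + Y − Z = 9694845 + 208012 − 208012 = 9694845.

9694845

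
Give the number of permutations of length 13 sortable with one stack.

742900

Stack-sortable permutations are exactly the 231-avoiding ones, counted by C_n; here n = 13.
C_13 = C(26,13)/14 = 10400600/14 = 742900.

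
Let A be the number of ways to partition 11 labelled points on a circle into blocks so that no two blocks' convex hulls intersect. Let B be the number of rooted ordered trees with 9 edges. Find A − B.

53924

The non-crossing partitions of [11] form a lattice of size C_11. So A = C_11 = 58786.
A rooted plane tree with 9 edges has 10 nodes, and the count is C_9. So B = C_9 = 4862.
A − B = 58786 − 4862 = 53924.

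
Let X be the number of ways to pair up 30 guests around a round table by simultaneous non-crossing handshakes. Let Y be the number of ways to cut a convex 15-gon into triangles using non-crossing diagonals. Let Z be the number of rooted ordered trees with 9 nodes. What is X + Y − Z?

10436315

With 30 = 2·15 people, non-crossing handshake pairings are non-crossing perfect matchings on a circle, counted by C_15. So X = C_15 = 9694845.
Triangulations of a convex m-gon are counted by C_{m−2}; with m = 15 this is C_13. So Y = C_13 = 742900.
Rooted ordered (plane) trees on m nodes have m−1 edges and are counted by C_{m−1}; m = 9 gives C_8. So Z = C_8 = 1430.
X + Y − Z = 9694845 + 742900 − 1430 = 10436315.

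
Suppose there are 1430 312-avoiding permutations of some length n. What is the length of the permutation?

8

Permutations of [n] avoiding a fixed length-3 pattern are counted by C_n. Since C_8 = 1430, the index is 8.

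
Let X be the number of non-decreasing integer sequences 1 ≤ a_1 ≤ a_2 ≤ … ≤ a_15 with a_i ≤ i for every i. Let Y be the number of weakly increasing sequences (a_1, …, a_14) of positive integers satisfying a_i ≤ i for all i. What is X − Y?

Such sub-staircase sequences of length n are counted by C_n; here n = 15. So X = C_15 = 9694845.
Such sub-staircase sequences of length n are counted by C_n; here n = 14. So Y = C_14 = 2674440.
X − Y = 9694845 − 2674440 = 7020405.

7020405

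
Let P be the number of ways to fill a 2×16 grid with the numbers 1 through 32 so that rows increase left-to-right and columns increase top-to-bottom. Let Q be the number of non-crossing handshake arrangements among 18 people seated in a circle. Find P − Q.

By the hook-length formula (or a Dyck-path bijection), SYT of shape 2×16 number C_16. So P = C_16 = 35357670.
With 18 = 2·9 people, non-crossing handshake pairings are non-crossing perfect matchings on a circle, counted by C_9. So Q = C_9 = 4862.
P − Q = 35357670 − 4862 = 35352808.

35352808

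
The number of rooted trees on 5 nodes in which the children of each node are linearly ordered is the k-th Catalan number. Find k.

4

Rooted ordered (plane) trees on m nodes have m−1 edges and are counted by C_{m−1}; m = 5 gives C_4.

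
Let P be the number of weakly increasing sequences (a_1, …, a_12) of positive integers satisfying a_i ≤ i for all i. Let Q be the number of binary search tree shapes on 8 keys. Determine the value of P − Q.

Weakly increasing sequences with a_i ≤ i biject with Dyck paths of semilength 12, so there are C_12. So P = C_12 = 208012.
Rooted binary trees with 8 nodes (each child slot possibly empty) number C_8. So Q = C_8 = 1430.
P − Q = 208012 − 1430 = 206582.

206582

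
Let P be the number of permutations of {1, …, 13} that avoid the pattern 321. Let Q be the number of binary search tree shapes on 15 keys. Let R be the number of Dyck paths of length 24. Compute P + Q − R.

10229733

For any fixed pattern of length 3, the pattern-avoiding permutations of [13] number C_13. So P = C_13 = 742900.
There are C_n binary search tree shapes on n keys; with n = 15 that is C_15. So Q = C_15 = 9694845.
Dyck paths of semilength n (length 2n) are counted by C_n; here n = 12. So R = C_12 = 208012.
P + Q − R = 742900 + 9694845 − 208012 = 10229733.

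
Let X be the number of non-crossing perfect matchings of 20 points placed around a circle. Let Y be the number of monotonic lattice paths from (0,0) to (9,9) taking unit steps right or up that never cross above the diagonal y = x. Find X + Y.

21658

Non-crossing perfect matchings of 2n points on a circle are counted by C_n; with 20 points, n = 10. So X = C_10 = 16796.
Sub-diagonal monotone paths from (0,0) to (9,9) biject with Dyck paths of semilength 9, giving C_9. So Y = C_9 = 4862.
X + Y = 16796 + 4862 = 21658.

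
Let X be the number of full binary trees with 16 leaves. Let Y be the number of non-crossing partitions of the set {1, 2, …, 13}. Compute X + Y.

A full binary tree with L leaves has L−1 internal nodes and is counted by C_{L−1}; L = 16 gives C_15. So X = C_15 = 9694845.
Non-crossing partitions of an n-element set are counted by C_n; here n = 13. So Y = C_13 = 742900.
X + Y = 9694845 + 742900 = 10437745.

10437745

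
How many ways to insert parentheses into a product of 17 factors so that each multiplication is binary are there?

35357670

Parenthesizations of m factors correspond to full binary trees with m leaves, counted by C_{m−1}; m = 17 gives C_16.
C_16 = C(32,16)/17 = 601080390/17 = 35357670.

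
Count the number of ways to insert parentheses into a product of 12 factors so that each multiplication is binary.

58786

Bracketing 12 factors into binary products is counted by C_{12−1} = C_11.
C_11 = 58786.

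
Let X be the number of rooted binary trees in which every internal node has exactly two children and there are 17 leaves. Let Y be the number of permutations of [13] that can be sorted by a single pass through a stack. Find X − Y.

34614770

A full binary tree with L leaves has L−1 internal nodes and is counted by C_{L−1}; L = 17 gives C_16. So X = C_16 = 35357670.
Stack-sortable permutations are exactly the 231-avoiding ones, counted by C_n; here n = 13. So Y = C_13 = 742900.
X − Y = 35357670 − 742900 = 34614770.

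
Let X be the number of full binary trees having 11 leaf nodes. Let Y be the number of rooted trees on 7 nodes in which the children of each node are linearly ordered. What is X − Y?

16664

Full binary trees with 11 leaves have 11−1 = 10 internal nodes, so there are C_10 of them. So X = C_10 = 16796.
A rooted plane tree on 7 nodes has 6 edges, and such trees are counted by C_6. So Y = C_6 = 132.
X − Y = 16796 − 132 = 16664.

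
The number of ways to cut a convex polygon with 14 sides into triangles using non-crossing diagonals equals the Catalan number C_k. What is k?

12

The number of triangulations of a 14-gon is the Catalan number C_12 (index = sides − 2).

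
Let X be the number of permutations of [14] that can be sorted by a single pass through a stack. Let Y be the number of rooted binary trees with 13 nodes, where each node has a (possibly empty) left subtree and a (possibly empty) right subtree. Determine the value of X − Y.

By Knuth's characterisation, the stack-sortable permutations of length 14 are the 231-avoiders, numbering C_14. So X = C_14 = 2674440.
There are C_n binary search tree shapes on n keys; with n = 13 that is C_13. So Y = C_13 = 742900.
X − Y = 2674440 − 742900 = 1931540.

1931540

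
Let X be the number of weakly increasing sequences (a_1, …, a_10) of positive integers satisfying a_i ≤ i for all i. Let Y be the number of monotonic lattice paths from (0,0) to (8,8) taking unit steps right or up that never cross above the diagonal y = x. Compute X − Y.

15366

Weakly increasing sequences with a_i ≤ i biject with Dyck paths of semilength 10, so there are C_10. So X = C_10 = 16796.
Monotone paths in an n×n grid that stay weakly below the diagonal are counted by C_n; here n = 8. So Y = C_8 = 1430.
X − Y = 16796 − 1430 = 15366.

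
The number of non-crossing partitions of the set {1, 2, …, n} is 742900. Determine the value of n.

13

Non-crossing partitions of [n] are counted by C_n. The Catalan number equal to 742900 is C_13.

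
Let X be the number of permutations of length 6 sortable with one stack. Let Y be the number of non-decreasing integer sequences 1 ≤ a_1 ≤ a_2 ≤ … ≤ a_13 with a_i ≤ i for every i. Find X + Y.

743032

Stack-sortable permutations are exactly the 231-avoiding ones, counted by C_n; here n = 6. So X = C_6 = 132.
Such sub-staircase sequences of length n are counted by C_n; here n = 13. So Y = C_13 = 742900.
X + Y = 132 + 742900 = 743032.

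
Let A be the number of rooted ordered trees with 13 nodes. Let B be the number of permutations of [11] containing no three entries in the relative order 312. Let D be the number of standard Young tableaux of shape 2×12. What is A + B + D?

A rooted plane tree on 13 nodes has 12 edges, and such trees are counted by C_12. So A = C_12 = 208012.
For any fixed pattern of length 3, the pattern-avoiding permutations of [11] number C_11. So B = C_11 = 58786.
Standard Young tableaux of shape 2×n are counted by C_n; here n = 12. So D = C_12 = 208012.
A + B + D = 208012 + 58786 + 208012 = 474810.

474810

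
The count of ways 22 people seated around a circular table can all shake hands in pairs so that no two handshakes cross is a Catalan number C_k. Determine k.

Non-crossing handshake pairings of 2n people are counted by C_n; 22 people gives n = 11.

11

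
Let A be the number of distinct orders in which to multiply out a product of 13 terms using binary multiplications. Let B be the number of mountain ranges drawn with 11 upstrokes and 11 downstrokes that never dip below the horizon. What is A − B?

Parenthesizations of m factors correspond to full binary trees with m leaves, counted by C_{m−1}; m = 13 gives C_12. So A = C_12 = 208012.
A Dyck path with 11 up-steps and 11 down-steps has semilength 11, so there are C_11 of them. So B = C_11 = 58786.
A − B = 208012 − 58786 = 149226.

149226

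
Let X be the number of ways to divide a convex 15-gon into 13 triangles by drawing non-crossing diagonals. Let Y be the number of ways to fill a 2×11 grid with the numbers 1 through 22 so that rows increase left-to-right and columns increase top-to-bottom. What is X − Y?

A convex 15-gon is triangulated into 13 triangles, and the number of such triangulations is the Catalan number C_{15−2} = C_13. So X = C_13 = 742900.
Standard Young tableaux of shape 2×n are counted by C_n; here n = 11. So Y = C_11 = 58786.
X − Y = 742900 − 58786 = 684114.

684114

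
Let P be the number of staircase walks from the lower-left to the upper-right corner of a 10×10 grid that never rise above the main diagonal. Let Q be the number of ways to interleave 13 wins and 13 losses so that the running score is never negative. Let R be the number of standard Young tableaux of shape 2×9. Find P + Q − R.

Monotone paths in an n×n grid that stay weakly below the diagonal are counted by C_n; here n = 10. So P = C_10 = 16796.
Reading a vote for the leader as '(' and for the other as ')' turns such a sequence into a balanced string of 13 pairs, so the count is C_13. So Q = C_13 = 742900.
By the hook-length formula (or a Dyck-path bijection), SYT of shape 2×9 number C_9. So R = C_9 = 4862.
P + Q − R = 16796 + 742900 − 4862 = 754834.

754834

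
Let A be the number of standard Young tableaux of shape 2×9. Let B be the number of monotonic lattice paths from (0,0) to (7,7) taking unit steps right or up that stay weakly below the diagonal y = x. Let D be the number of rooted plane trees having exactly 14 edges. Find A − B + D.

2678873

By the hook-length formula (or a Dyck-path bijection), SYT of shape 2×9 number C_9. So A = C_9 = 4862.
Monotone paths in an n×n grid that stay weakly below the diagonal are counted by C_n; here n = 7. So B = C_7 = 429.
Rooted ordered trees with n edges are counted by C_n; here n = 14. So D = C_14 = 2674440.
A − B + D = 4862 − 429 + 2674440 = 2678873.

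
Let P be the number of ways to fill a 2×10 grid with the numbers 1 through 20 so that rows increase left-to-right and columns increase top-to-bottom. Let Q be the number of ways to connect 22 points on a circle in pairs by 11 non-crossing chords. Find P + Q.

By the hook-length formula (or a Dyck-path bijection), SYT of shape 2×10 number C_10. So P = C_10 = 16796.
Pairing 22 circle points by 11 non-crossing chords gives C_11 matchings. So Q = C_11 = 58786.
P + Q = 16796 + 58786 = 75582.

75582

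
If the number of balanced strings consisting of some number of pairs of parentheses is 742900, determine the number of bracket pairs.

Balanced strings of n bracket-pairs are counted by C_n, and C_13 = 742900.

13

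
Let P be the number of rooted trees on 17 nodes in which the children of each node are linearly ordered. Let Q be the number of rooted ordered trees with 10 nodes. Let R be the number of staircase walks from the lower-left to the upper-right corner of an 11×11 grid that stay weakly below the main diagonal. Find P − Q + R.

Rooted ordered (plane) trees on m nodes have m−1 edges and are counted by C_{m−1}; m = 17 gives C_16. So P = C_16 = 35357670.
Rooted ordered (plane) trees on m nodes have m−1 edges and are counted by C_{m−1}; m = 10 gives C_9. So Q = C_9 = 4862.
Sub-diagonal monotone paths from (0,0) to (11,11) biject with Dyck paths of semilength 11, giving C_11. So R = C_11 = 58786.
P − Q + R = 35357670 − 4862 + 58786 = 35411594.

35411594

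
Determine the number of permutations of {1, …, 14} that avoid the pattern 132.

Permutations of [n] avoiding any single length-3 pattern are counted by C_n; here n = 14.
C_14 = C_13 · 2(2·13+1)/(13+2) = 742900 · 54/15 = 2674440.

2674440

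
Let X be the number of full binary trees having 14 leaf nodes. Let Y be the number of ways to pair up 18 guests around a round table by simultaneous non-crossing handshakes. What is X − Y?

Full binary trees with 14 leaves have 14−1 = 13 internal nodes, so there are C_13 of them. So X = C_13 = 742900.
With 18 = 2·9 people, non-crossing handshake pairings are non-crossing perfect matchings on a circle, counted by C_9. So Y = C_9 = 4862.
X − Y = 742900 − 4862 = 738038.

738038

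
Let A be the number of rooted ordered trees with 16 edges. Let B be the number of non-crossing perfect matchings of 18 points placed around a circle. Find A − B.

Rooted ordered trees with n edges are counted by C_n; here n = 16. So A = C_16 = 35357670.
Non-crossing perfect matchings of 2n points on a circle are counted by C_n; with 18 points, n = 9. So B = C_9 = 4862.
A − B = 35357670 − 4862 = 35352808.

35352808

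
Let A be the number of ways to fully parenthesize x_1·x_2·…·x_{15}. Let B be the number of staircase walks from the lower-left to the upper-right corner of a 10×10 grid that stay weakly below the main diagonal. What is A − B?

2657644

Parenthesizations of m factors correspond to full binary trees with m leaves, counted by C_{m−1}; m = 15 gives C_14. So A = C_14 = 2674440.
Sub-diagonal monotone paths from (0,0) to (10,10) biject with Dyck paths of semilength 10, giving C_10. So B = C_10 = 16796.
A − B = 2674440 − 16796 = 2657644.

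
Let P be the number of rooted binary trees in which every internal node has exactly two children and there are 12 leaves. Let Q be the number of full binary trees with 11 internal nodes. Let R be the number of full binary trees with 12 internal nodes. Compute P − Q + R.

Full binary trees with 12 leaves have 12−1 = 11 internal nodes, so there are C_11 of them. So P = C_11 = 58786.
The number of full binary trees on 11 internal nodes is the Catalan number C_11. So Q = C_11 = 58786.
The number of full binary trees on 12 internal nodes is the Catalan number C_12. So R = C_12 = 208012.
P − Q + R = 58786 − 58786 + 208012 = 208012.

208012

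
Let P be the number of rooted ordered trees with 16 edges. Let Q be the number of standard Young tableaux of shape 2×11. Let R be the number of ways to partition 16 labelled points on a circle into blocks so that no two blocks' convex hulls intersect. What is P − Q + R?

70656554

Rooted ordered trees with n edges are counted by C_n; here n = 16. So P = C_16 = 35357670.
Standard Young tableaux of shape 2×n are counted by C_n; here n = 11. So Q = C_11 = 58786.
Non-crossing partitions of an n-element set are counted by C_n; here n = 16. So R = C_16 = 35357670.
P − Q + R = 35357670 − 58786 + 35357670 = 70656554.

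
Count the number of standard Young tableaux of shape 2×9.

Standard Young tableaux of shape 2×n are counted by C_n; here n = 9.
C_9 = C(18,9)/10 = 48620/10 = 4862.

4862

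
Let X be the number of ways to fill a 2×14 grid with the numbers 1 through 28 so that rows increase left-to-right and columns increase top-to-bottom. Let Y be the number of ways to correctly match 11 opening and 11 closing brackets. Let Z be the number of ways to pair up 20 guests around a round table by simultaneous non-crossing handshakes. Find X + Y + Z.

2750022

Standard Young tableaux of shape 2×n are counted by C_n; here n = 14. So X = C_14 = 2674440.
Balanced strings of n pairs of brackets are counted by C_n; here n = 11. So Y = C_11 = 58786.
Non-crossing handshake pairings of 2n people are counted by C_n; 20 people gives n = 10. So Z = C_10 = 16796.
X + Y + Z = 2674440 + 58786 + 16796 = 2750022.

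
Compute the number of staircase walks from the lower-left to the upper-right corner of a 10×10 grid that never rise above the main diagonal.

Sub-diagonal monotone paths from (0,0) to (10,10) biject with Dyck paths of semilength 10, giving C_10.
C_10 = 16796.

16796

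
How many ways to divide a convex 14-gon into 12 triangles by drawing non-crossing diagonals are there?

A convex 14-gon is triangulated into 12 triangles, and the number of such triangulations is the Catalan number C_{14−2} = C_12.
C_12 = C_11 · 2(2·11+1)/(11+2) = 58786 · 46/13 = 208012.

208012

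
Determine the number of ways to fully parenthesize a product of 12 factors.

58786

Bracketing 12 factors into binary products is counted by C_{12−1} = C_11.
C_11 = C(22,11)/12 = 705432/12 = 58786.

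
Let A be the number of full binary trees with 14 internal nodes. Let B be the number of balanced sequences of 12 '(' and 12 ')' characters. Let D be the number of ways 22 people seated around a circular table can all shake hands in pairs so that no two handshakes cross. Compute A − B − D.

2407642

The number of full binary trees on 14 internal nodes is the Catalan number C_14. So A = C_14 = 2674440.
With 12 pairs the number of balanced bracket strings is the Catalan number C_12. So B = C_12 = 208012.
Non-crossing handshake pairings of 2n people are counted by C_n; 22 people gives n = 11. So D = C_11 = 58786.
A − B − D = 2674440 − 208012 − 58786 = 2407642.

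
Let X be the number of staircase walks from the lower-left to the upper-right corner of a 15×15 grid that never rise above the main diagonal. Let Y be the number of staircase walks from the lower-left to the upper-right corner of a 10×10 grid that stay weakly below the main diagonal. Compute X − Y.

Monotone paths in an n×n grid that stay weakly below the diagonal are counted by C_n; here n = 15. So X = C_15 = 9694845.
Monotone paths in an n×n grid that stay weakly below the diagonal are counted by C_n; here n = 10. So Y = C_10 = 16796.
X − Y = 9694845 − 16796 = 9678049.

9678049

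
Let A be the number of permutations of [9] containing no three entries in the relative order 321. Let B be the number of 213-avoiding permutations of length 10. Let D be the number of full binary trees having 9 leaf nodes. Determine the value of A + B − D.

20228

For any fixed pattern of length 3, the pattern-avoiding permutations of [9] number C_9. So A = C_9 = 4862.
Permutations of [n] avoiding any single length-3 pattern are counted by C_n; here n = 10. So B = C_10 = 16796.
A full binary tree with L leaves has L−1 internal nodes and is counted by C_{L−1}; L = 9 gives C_8. So D = C_8 = 1430.
A + B − D = 4862 + 16796 − 1430 = 20228.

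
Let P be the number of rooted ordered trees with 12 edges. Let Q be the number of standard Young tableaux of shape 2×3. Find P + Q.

A rooted plane tree with 12 edges has 13 nodes, and the count is C_12. So P = C_12 = 208012.
By the hook-length formula (or a Dyck-path bijection), SYT of shape 2×3 number C_3. So Q = C_3 = 5.
P + Q = 208012 + 5 = 208017.

208017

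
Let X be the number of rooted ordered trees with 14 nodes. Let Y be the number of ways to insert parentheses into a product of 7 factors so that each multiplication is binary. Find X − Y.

Rooted ordered (plane) trees on m nodes have m−1 edges and are counted by C_{m−1}; m = 14 gives C_13. So X = C_13 = 742900.
Parenthesizations of m factors correspond to full binary trees with m leaves, counted by C_{m−1}; m = 7 gives C_6. So Y = C_6 = 132.
X − Y = 742900 − 132 = 742768.

742768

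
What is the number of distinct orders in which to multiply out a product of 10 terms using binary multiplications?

Bracketing 10 factors into binary products is counted by C_{10−1} = C_9.
C_9 = C_8 · 2(2·8+1)/(8+2) = 1430 · 34/10 = 4862.

4862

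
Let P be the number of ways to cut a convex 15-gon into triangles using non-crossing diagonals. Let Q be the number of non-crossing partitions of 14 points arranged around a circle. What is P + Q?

3417340

Triangulations of a convex m-gon are counted by C_{m−2}; with m = 15 this is C_13. So P = C_13 = 742900.
The non-crossing partitions of [14] form a lattice of size C_14. So Q = C_14 = 2674440.
P + Q = 742900 + 2674440 = 3417340.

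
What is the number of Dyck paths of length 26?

742900

A Dyck path with 13 up-steps and 13 down-steps has semilength 13, so there are C_13 of them.
C_13 = C(26,13)/14 = 10400600/14 = 742900.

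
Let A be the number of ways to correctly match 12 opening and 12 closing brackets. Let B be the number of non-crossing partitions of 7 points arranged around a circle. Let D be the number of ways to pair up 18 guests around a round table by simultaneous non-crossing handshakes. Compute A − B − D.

202721

A balanced arrangement of 12 bracket pairs is a Dyck word of semilength 12, so the count is C_12. So A = C_12 = 208012.
Non-crossing partitions of an n-element set are counted by C_n; here n = 7. So B = C_7 = 429.
Non-crossing handshake pairings of 2n people are counted by C_n; 18 people gives n = 9. So D = C_9 = 4862.
A − B − D = 208012 − 429 − 4862 = 202721.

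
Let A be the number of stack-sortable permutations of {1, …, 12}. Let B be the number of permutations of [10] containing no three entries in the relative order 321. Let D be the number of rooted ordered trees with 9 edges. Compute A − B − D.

By Knuth's characterisation, the stack-sortable permutations of length 12 are the 231-avoiders, numbering C_12. So A = C_12 = 208012.
For any fixed pattern of length 3, the pattern-avoiding permutations of [10] number C_10. So B = C_10 = 16796.
Rooted ordered trees with n edges are counted by C_n; here n = 9. So D = C_9 = 4862.
A − B − D = 208012 − 16796 − 4862 = 186354.

186354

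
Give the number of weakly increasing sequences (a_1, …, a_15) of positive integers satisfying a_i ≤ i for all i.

Such sub-staircase sequences of length n are counted by C_n; here n = 15.
C_15 = 9694845.

9694845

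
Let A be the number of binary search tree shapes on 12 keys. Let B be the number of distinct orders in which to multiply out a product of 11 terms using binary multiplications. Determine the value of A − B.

Binary trees (left/right distinguished) on n nodes are counted by C_n; here n = 12. So A = C_12 = 208012.
Ways to associate a product of 11 factors correspond to binary trees on 11 leaves, so the count is C_10. So B = C_10 = 16796.
A − B = 208012 − 16796 = 191216.

191216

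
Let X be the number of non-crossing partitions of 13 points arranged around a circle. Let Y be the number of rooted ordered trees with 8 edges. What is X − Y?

Non-crossing partitions of an n-element set are counted by C_n; here n = 13. So X = C_13 = 742900.
A rooted plane tree with 8 edges has 9 nodes, and the count is C_8. So Y = C_8 = 1430.
X − Y = 742900 − 1430 = 741470.

741470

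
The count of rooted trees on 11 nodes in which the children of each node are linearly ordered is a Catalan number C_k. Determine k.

A rooted plane tree on 11 nodes has 10 edges, and such trees are counted by C_10.

10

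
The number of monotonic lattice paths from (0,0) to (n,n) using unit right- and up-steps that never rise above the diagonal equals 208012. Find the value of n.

12

Such diagonal-avoiding paths in an n×n grid are counted by C_n, and C_12 = 208012.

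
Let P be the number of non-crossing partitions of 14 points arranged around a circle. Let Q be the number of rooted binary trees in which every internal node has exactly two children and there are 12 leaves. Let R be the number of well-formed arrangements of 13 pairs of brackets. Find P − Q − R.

The non-crossing partitions of [14] form a lattice of size C_14. So P = C_14 = 2674440.
Full binary trees with 12 leaves have 12−1 = 11 internal nodes, so there are C_11 of them. So Q = C_11 = 58786.
A balanced arrangement of 13 bracket pairs is a Dyck word of semilength 13, so the count is C_13. So R = C_13 = 742900.
P − Q − R = 2674440 − 58786 − 742900 = 1872754.

1872754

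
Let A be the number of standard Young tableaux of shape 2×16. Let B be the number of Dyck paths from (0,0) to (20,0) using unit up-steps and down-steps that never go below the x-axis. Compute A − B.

Standard Young tableaux of shape 2×n are counted by C_n; here n = 16. So A = C_16 = 35357670.
Paths of 10 up- and 10 down-steps that never dip below the axis are Dyck paths; their count is C_10. So B = C_10 = 16796.
A − B = 35357670 − 16796 = 35340874.

35340874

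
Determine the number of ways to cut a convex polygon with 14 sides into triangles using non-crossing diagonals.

208012

Triangulations of a convex m-gon are counted by C_{m−2}; with m = 14 this is C_12.
C_12 = C(24,12)/13 = 2704156/13 = 208012.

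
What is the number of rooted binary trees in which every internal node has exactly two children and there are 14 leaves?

A full binary tree with L leaves has L−1 internal nodes and is counted by C_{L−1}; L = 14 gives C_13.
C_13 = C(26,13)/14 = 10400600/14 = 742900.

742900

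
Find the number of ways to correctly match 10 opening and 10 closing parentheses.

16796

With 10 pairs the number of balanced bracket strings is the Catalan number C_10.
C_10 = 16796.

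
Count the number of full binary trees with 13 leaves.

A full binary tree with L leaves has L−1 internal nodes and is counted by C_{L−1}; L = 13 gives C_12.
C_12 = C_11 · 2(2·11+1)/(11+2) = 58786 · 46/13 = 208012.

208012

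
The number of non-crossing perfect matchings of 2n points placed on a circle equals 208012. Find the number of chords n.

12

Non-crossing pairings of 2n points on a circle are counted by C_n. Since C_12 = 208012, the index is 12.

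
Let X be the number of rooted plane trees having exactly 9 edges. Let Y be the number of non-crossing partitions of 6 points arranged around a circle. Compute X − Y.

4730

A rooted plane tree with 9 edges has 10 nodes, and the count is C_9. So X = C_9 = 4862.
Non-crossing partitions of an n-element set are counted by C_n; here n = 6. So Y = C_6 = 132.
X − Y = 4862 − 132 = 4730.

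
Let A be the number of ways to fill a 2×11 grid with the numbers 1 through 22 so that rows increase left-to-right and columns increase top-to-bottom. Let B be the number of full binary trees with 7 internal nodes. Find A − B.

58357

By the hook-length formula (or a Dyck-path bijection), SYT of shape 2×11 number C_11. So A = C_11 = 58786.
Full binary trees with n internal nodes are counted by C_n; here n = 7. So B = C_7 = 429.
A − B = 58786 − 429 = 58357.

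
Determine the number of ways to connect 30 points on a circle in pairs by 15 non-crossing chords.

Pairing 30 circle points by 15 non-crossing chords gives C_15 matchings.
C_15 = C(30,15)/16 = 155117520/16 = 9694845.

9694845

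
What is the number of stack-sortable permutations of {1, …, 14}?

2674440

By Knuth's characterisation, the stack-sortable permutations of length 14 are the 231-avoiders, numbering C_14.
C_14 = C(28,14)/15 = 40116600/15 = 2674440.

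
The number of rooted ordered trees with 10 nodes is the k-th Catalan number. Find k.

9

A rooted plane tree on 10 nodes has 9 edges, and such trees are counted by C_9.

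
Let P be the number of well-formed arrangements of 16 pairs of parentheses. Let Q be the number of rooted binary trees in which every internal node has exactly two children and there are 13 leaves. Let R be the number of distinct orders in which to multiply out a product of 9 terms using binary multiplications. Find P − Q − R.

35148228

With 16 pairs the number of balanced bracket strings is the Catalan number C_16. So P = C_16 = 35357670.
Full binary trees with 13 leaves have 13−1 = 12 internal nodes, so there are C_12 of them. So Q = C_12 = 208012.
Ways to associate a product of 9 factors correspond to binary trees on 9 leaves, so the count is C_8. So R = C_8 = 1430.
P − Q − R = 35357670 − 208012 − 1430 = 35148228.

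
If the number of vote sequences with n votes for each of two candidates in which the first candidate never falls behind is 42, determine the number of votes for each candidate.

Such ballot sequences with n votes each are counted by C_n. Since C_5 = 42, the index is 5.

5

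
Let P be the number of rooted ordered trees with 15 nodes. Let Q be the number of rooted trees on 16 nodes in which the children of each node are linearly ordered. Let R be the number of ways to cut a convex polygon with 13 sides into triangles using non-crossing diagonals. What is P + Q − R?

A rooted plane tree on 15 nodes has 14 edges, and such trees are counted by C_14. So P = C_14 = 2674440.
Rooted ordered (plane) trees on m nodes have m−1 edges and are counted by C_{m−1}; m = 16 gives C_15. So Q = C_15 = 9694845.
A convex 13-gon is triangulated into 11 triangles, and the number of such triangulations is the Catalan number C_{13−2} = C_11. So R = C_11 = 58786.
P + Q − R = 2674440 + 9694845 − 58786 = 12310499.

12310499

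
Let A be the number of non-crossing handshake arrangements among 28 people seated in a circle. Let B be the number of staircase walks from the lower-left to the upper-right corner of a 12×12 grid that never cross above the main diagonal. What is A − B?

2466428

Non-crossing handshake pairings of 2n people are counted by C_n; 28 people gives n = 14. So A = C_14 = 2674440.
Sub-diagonal monotone paths from (0,0) to (12,12) biject with Dyck paths of semilength 12, giving C_12. So B = C_12 = 208012.
A − B = 2674440 − 208012 = 2466428.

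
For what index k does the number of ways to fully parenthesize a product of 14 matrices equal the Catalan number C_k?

Ways to associate a product of 14 factors correspond to binary trees on 14 leaves, so the count is C_13.

13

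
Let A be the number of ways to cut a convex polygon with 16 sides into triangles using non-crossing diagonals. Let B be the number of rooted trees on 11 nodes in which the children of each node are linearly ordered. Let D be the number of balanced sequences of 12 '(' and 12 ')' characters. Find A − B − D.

2449632

The number of triangulations of a 16-gon is the Catalan number C_14 (index = sides − 2). So A = C_14 = 2674440.
A rooted plane tree on 11 nodes has 10 edges, and such trees are counted by C_10. So B = C_10 = 16796.
With 12 pairs the number of balanced bracket strings is the Catalan number C_12. So D = C_12 = 208012.
A − B − D = 2674440 − 16796 − 208012 = 2449632.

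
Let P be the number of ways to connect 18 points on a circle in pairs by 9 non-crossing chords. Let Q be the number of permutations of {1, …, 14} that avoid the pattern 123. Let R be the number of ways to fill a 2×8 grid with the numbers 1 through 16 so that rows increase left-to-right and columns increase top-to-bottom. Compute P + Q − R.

Pairing 18 circle points by 9 non-crossing chords gives C_9 matchings. So P = C_9 = 4862.
Permutations of [n] avoiding any single length-3 pattern are counted by C_n; here n = 14. So Q = C_14 = 2674440.
By the hook-length formula (or a Dyck-path bijection), SYT of shape 2×8 number C_8. So R = C_8 = 1430.
P + Q − R = 4862 + 2674440 − 1430 = 2677872.

2677872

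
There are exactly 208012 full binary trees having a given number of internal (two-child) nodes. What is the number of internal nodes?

Full binary trees with n internal nodes are counted by C_n; 208012 = C_12.

12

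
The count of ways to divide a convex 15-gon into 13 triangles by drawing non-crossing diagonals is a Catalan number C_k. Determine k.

13

The number of triangulations of a 15-gon is the Catalan number C_13 (index = sides − 2).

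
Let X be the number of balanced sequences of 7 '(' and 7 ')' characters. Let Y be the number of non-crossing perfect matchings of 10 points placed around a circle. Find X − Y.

387

A balanced arrangement of 7 bracket pairs is a Dyck word of semilength 7, so the count is C_7. So X = C_7 = 429.
Pairing 10 circle points by 5 non-crossing chords gives C_5 matchings. So Y = C_5 = 42.
X − Y = 429 − 42 = 387.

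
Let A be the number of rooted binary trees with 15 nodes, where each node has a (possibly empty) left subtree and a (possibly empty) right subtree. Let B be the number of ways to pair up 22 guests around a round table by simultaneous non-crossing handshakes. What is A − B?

9636059

There are C_n binary search tree shapes on n keys; with n = 15 that is C_15. So A = C_15 = 9694845.
Non-crossing handshake pairings of 2n people are counted by C_n; 22 people gives n = 11. So B = C_11 = 58786.
A − B = 9694845 − 58786 = 9636059.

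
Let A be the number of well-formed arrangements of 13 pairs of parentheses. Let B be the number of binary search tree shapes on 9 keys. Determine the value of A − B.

738038

With 13 pairs the number of balanced bracket strings is the Catalan number C_13. So A = C_13 = 742900.
Rooted binary trees with 9 nodes (each child slot possibly empty) number C_9. So B = C_9 = 4862.
A − B = 742900 − 4862 = 738038.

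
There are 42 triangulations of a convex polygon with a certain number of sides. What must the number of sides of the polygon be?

Triangulations of a convex m-gon are counted by C_{m−2}. Since C_5 = 42, the index is 5.
So m − 2 = 5, giving m = 7 sides.

7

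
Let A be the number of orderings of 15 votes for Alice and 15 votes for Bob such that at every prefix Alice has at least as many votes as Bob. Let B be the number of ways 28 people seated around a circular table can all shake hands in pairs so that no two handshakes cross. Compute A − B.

7020405

Reading a vote for the leader as '(' and for the other as ')' turns such a sequence into a balanced string of 15 pairs, so the count is C_15. So A = C_15 = 9694845.
Non-crossing handshake pairings of 2n people are counted by C_n; 28 people gives n = 14. So B = C_14 = 2674440.
A − B = 9694845 − 2674440 = 7020405.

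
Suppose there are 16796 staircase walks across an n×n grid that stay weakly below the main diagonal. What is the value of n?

Such diagonal-avoiding paths in an n×n grid are counted by C_n, and C_10 = 16796.

10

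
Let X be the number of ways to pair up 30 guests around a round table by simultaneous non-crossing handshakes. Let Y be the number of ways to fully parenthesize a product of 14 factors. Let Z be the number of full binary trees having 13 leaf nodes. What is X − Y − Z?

Non-crossing handshake pairings of 2n people are counted by C_n; 30 people gives n = 15. So X = C_15 = 9694845.
Parenthesizations of m factors correspond to full binary trees with m leaves, counted by C_{m−1}; m = 14 gives C_13. So Y = C_13 = 742900.
A full binary tree with L leaves has L−1 internal nodes and is counted by C_{L−1}; L = 13 gives C_12. So Z = C_12 = 208012.
X − Y − Z = 9694845 − 742900 − 208012 = 8743933.

8743933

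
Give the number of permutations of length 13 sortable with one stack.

742900

Stack-sortable permutations are exactly the 231-avoiding ones, counted by C_n; here n = 13.
C_13 = C_12 · 2(2·12+1)/(12+2) = 208012 · 50/14 = 742900.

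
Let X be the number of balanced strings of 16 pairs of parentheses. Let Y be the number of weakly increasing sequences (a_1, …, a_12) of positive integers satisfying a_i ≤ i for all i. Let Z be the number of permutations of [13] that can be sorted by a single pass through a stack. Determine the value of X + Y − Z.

34822782

With 16 pairs the number of balanced bracket strings is the Catalan number C_16. So X = C_16 = 35357670.
Such sub-staircase sequences of length n are counted by C_n; here n = 12. So Y = C_12 = 208012.
Stack-sortable permutations are exactly the 231-avoiding ones, counted by C_n; here n = 13. So Z = C_13 = 742900.
X + Y − Z = 35357670 + 208012 − 742900 = 34822782.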